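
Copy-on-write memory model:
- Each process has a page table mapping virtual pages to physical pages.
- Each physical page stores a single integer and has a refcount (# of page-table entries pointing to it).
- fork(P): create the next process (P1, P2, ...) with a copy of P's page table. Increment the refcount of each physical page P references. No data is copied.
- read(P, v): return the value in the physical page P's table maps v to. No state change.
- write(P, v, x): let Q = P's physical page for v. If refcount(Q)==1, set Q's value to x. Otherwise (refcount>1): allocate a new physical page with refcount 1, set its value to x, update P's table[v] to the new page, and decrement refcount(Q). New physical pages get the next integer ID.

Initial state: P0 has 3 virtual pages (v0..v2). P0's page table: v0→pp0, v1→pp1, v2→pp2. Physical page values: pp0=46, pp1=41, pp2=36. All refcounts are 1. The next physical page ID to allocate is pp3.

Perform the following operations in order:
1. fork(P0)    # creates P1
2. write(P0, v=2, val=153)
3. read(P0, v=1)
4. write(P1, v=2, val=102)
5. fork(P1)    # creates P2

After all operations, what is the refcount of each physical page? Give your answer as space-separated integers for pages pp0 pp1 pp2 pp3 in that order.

Op 1: fork(P0) -> P1. 3 ppages; refcounts: pp0:2 pp1:2 pp2:2
Op 2: write(P0, v2, 153). refcount(pp2)=2>1 -> COPY to pp3. 4 ppages; refcounts: pp0:2 pp1:2 pp2:1 pp3:1
Op 3: read(P0, v1) -> 41. No state change.
Op 4: write(P1, v2, 102). refcount(pp2)=1 -> write in place. 4 ppages; refcounts: pp0:2 pp1:2 pp2:1 pp3:1
Op 5: fork(P1) -> P2. 4 ppages; refcounts: pp0:3 pp1:3 pp2:2 pp3:1

Answer: 3 3 2 1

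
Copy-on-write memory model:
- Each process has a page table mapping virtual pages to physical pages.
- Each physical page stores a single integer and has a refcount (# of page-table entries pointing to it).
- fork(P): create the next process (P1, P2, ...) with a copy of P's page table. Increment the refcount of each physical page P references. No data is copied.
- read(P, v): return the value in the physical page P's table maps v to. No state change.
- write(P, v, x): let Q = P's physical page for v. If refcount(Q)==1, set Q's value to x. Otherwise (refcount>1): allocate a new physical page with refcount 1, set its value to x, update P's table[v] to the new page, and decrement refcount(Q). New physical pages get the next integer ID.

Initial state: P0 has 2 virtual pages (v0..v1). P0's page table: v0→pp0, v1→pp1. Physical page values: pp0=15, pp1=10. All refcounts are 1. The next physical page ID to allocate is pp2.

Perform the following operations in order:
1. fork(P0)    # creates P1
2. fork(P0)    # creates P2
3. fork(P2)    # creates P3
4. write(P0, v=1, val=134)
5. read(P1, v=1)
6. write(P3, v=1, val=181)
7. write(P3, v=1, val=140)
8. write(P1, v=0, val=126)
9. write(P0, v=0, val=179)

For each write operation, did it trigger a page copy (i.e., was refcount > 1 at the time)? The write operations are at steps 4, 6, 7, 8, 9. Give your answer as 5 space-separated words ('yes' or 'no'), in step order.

Op 1: fork(P0) -> P1. 2 ppages; refcounts: pp0:2 pp1:2
Op 2: fork(P0) -> P2. 2 ppages; refcounts: pp0:3 pp1:3
Op 3: fork(P2) -> P3. 2 ppages; refcounts: pp0:4 pp1:4
Op 4: write(P0, v1, 134). refcount(pp1)=4>1 -> COPY to pp2. 3 ppages; refcounts: pp0:4 pp1:3 pp2:1
Op 5: read(P1, v1) -> 10. No state change.
Op 6: write(P3, v1, 181). refcount(pp1)=3>1 -> COPY to pp3. 4 ppages; refcounts: pp0:4 pp1:2 pp2:1 pp3:1
Op 7: write(P3, v1, 140). refcount(pp3)=1 -> write in place. 4 ppages; refcounts: pp0:4 pp1:2 pp2:1 pp3:1
Op 8: write(P1, v0, 126). refcount(pp0)=4>1 -> COPY to pp4. 5 ppages; refcounts: pp0:3 pp1:2 pp2:1 pp3:1 pp4:1
Op 9: write(P0, v0, 179). refcount(pp0)=3>1 -> COPY to pp5. 6 ppages; refcounts: pp0:2 pp1:2 pp2:1 pp3:1 pp4:1 pp5:1

yes yes no yes yes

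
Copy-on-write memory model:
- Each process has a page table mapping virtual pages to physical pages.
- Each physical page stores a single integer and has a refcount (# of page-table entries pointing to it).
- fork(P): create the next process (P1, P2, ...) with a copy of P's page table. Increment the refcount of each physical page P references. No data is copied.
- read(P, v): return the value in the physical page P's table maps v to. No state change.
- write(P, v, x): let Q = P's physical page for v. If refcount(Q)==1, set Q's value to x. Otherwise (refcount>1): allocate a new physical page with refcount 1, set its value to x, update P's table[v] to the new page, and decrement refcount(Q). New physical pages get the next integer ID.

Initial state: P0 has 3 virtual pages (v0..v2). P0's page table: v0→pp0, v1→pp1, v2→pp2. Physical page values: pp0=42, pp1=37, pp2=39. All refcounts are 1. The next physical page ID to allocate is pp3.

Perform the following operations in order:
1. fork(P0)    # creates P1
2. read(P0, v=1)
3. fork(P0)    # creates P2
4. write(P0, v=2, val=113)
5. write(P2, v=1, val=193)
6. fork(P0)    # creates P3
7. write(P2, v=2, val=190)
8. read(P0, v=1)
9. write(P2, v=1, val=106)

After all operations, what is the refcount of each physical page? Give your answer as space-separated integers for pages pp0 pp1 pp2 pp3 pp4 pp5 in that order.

Answer: 4 3 1 2 1 1

Derivation:
Op 1: fork(P0) -> P1. 3 ppages; refcounts: pp0:2 pp1:2 pp2:2
Op 2: read(P0, v1) -> 37. No state change.
Op 3: fork(P0) -> P2. 3 ppages; refcounts: pp0:3 pp1:3 pp2:3
Op 4: write(P0, v2, 113). refcount(pp2)=3>1 -> COPY to pp3. 4 ppages; refcounts: pp0:3 pp1:3 pp2:2 pp3:1
Op 5: write(P2, v1, 193). refcount(pp1)=3>1 -> COPY to pp4. 5 ppages; refcounts: pp0:3 pp1:2 pp2:2 pp3:1 pp4:1
Op 6: fork(P0) -> P3. 5 ppages; refcounts: pp0:4 pp1:3 pp2:2 pp3:2 pp4:1
Op 7: write(P2, v2, 190). refcount(pp2)=2>1 -> COPY to pp5. 6 ppages; refcounts: pp0:4 pp1:3 pp2:1 pp3:2 pp4:1 pp5:1
Op 8: read(P0, v1) -> 37. No state change.
Op 9: write(P2, v1, 106). refcount(pp4)=1 -> write in place. 6 ppages; refcounts: pp0:4 pp1:3 pp2:1 pp3:2 pp4:1 pp5:1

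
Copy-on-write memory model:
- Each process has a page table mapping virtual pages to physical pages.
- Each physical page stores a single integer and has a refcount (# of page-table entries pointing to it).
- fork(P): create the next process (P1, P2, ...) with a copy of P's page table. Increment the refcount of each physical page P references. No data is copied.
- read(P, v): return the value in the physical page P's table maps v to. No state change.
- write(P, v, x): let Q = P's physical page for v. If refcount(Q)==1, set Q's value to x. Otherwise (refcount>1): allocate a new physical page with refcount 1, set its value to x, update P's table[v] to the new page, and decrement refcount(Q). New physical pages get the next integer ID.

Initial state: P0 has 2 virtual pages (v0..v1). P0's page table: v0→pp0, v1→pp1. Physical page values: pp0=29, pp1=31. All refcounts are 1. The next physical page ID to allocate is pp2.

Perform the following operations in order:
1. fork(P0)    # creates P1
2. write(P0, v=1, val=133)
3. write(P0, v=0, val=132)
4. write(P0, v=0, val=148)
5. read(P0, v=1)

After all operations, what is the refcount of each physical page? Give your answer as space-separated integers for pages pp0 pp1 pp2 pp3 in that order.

Answer: 1 1 1 1

Derivation:
Op 1: fork(P0) -> P1. 2 ppages; refcounts: pp0:2 pp1:2
Op 2: write(P0, v1, 133). refcount(pp1)=2>1 -> COPY to pp2. 3 ppages; refcounts: pp0:2 pp1:1 pp2:1
Op 3: write(P0, v0, 132). refcount(pp0)=2>1 -> COPY to pp3. 4 ppages; refcounts: pp0:1 pp1:1 pp2:1 pp3:1
Op 4: write(P0, v0, 148). refcount(pp3)=1 -> write in place. 4 ppages; refcounts: pp0:1 pp1:1 pp2:1 pp3:1
Op 5: read(P0, v1) -> 133. No state change.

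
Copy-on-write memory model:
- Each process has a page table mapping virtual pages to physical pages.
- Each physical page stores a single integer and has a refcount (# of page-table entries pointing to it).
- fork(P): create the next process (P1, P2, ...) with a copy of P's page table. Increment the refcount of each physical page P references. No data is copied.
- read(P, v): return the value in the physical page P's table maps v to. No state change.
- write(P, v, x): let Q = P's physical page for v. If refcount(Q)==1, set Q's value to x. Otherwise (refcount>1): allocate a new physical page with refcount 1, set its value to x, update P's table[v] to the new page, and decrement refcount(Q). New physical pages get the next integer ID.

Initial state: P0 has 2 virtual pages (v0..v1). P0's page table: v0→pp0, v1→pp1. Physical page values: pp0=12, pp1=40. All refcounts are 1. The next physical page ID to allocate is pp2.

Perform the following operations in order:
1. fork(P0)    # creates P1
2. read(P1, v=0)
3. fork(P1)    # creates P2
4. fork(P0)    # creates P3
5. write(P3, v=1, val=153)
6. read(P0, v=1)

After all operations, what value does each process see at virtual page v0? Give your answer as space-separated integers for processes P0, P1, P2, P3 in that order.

Answer: 12 12 12 12

Derivation:
Op 1: fork(P0) -> P1. 2 ppages; refcounts: pp0:2 pp1:2
Op 2: read(P1, v0) -> 12. No state change.
Op 3: fork(P1) -> P2. 2 ppages; refcounts: pp0:3 pp1:3
Op 4: fork(P0) -> P3. 2 ppages; refcounts: pp0:4 pp1:4
Op 5: write(P3, v1, 153). refcount(pp1)=4>1 -> COPY to pp2. 3 ppages; refcounts: pp0:4 pp1:3 pp2:1
Op 6: read(P0, v1) -> 40. No state change.
P0: v0 -> pp0 = 12
P1: v0 -> pp0 = 12
P2: v0 -> pp0 = 12
P3: v0 -> pp0 = 12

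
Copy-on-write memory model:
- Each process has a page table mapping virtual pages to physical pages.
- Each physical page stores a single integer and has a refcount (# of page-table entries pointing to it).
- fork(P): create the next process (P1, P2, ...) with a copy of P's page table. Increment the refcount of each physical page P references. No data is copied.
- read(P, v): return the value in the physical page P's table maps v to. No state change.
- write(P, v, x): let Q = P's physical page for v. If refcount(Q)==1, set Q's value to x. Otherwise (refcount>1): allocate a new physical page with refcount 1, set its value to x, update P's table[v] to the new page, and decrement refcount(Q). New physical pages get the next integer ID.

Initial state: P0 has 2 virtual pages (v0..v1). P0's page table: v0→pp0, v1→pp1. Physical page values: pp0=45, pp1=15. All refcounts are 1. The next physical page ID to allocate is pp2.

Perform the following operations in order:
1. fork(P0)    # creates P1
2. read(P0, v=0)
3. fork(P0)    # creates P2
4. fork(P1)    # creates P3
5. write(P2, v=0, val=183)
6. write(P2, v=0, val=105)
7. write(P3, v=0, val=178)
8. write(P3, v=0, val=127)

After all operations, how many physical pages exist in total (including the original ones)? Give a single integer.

Op 1: fork(P0) -> P1. 2 ppages; refcounts: pp0:2 pp1:2
Op 2: read(P0, v0) -> 45. No state change.
Op 3: fork(P0) -> P2. 2 ppages; refcounts: pp0:3 pp1:3
Op 4: fork(P1) -> P3. 2 ppages; refcounts: pp0:4 pp1:4
Op 5: write(P2, v0, 183). refcount(pp0)=4>1 -> COPY to pp2. 3 ppages; refcounts: pp0:3 pp1:4 pp2:1
Op 6: write(P2, v0, 105). refcount(pp2)=1 -> write in place. 3 ppages; refcounts: pp0:3 pp1:4 pp2:1
Op 7: write(P3, v0, 178). refcount(pp0)=3>1 -> COPY to pp3. 4 ppages; refcounts: pp0:2 pp1:4 pp2:1 pp3:1
Op 8: write(P3, v0, 127). refcount(pp3)=1 -> write in place. 4 ppages; refcounts: pp0:2 pp1:4 pp2:1 pp3:1

Answer: 4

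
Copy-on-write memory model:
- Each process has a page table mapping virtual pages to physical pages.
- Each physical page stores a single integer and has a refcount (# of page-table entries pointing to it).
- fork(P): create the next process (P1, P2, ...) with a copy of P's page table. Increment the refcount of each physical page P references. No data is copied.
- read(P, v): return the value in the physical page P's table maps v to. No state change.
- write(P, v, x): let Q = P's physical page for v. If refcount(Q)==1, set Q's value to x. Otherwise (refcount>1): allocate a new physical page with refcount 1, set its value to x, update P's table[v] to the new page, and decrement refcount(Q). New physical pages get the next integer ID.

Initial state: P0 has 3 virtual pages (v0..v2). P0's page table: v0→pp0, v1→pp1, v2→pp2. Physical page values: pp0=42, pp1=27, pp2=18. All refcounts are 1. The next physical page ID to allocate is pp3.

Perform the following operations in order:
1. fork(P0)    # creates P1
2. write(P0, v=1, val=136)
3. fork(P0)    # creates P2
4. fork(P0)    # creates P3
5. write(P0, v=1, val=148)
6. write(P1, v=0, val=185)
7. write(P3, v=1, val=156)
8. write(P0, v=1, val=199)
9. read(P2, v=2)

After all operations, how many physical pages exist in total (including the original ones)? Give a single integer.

Answer: 7

Derivation:
Op 1: fork(P0) -> P1. 3 ppages; refcounts: pp0:2 pp1:2 pp2:2
Op 2: write(P0, v1, 136). refcount(pp1)=2>1 -> COPY to pp3. 4 ppages; refcounts: pp0:2 pp1:1 pp2:2 pp3:1
Op 3: fork(P0) -> P2. 4 ppages; refcounts: pp0:3 pp1:1 pp2:3 pp3:2
Op 4: fork(P0) -> P3. 4 ppages; refcounts: pp0:4 pp1:1 pp2:4 pp3:3
Op 5: write(P0, v1, 148). refcount(pp3)=3>1 -> COPY to pp4. 5 ppages; refcounts: pp0:4 pp1:1 pp2:4 pp3:2 pp4:1
Op 6: write(P1, v0, 185). refcount(pp0)=4>1 -> COPY to pp5. 6 ppages; refcounts: pp0:3 pp1:1 pp2:4 pp3:2 pp4:1 pp5:1
Op 7: write(P3, v1, 156). refcount(pp3)=2>1 -> COPY to pp6. 7 ppages; refcounts: pp0:3 pp1:1 pp2:4 pp3:1 pp4:1 pp5:1 pp6:1
Op 8: write(P0, v1, 199). refcount(pp4)=1 -> write in place. 7 ppages; refcounts: pp0:3 pp1:1 pp2:4 pp3:1 pp4:1 pp5:1 pp6:1
Op 9: read(P2, v2) -> 18. No state change.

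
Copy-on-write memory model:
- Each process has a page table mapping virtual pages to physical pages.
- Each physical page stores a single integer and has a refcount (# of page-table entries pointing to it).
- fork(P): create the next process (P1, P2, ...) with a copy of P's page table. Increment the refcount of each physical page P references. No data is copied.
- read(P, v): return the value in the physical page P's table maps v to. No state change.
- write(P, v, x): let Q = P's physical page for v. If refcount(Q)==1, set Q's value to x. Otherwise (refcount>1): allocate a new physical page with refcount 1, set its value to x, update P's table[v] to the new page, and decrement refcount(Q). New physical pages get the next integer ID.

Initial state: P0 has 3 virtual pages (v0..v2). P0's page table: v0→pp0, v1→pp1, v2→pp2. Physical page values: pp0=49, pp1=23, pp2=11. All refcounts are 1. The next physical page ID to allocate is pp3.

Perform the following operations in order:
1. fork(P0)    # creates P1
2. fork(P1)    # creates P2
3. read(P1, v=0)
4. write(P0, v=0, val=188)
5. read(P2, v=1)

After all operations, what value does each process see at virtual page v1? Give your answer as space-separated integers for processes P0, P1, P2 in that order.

Op 1: fork(P0) -> P1. 3 ppages; refcounts: pp0:2 pp1:2 pp2:2
Op 2: fork(P1) -> P2. 3 ppages; refcounts: pp0:3 pp1:3 pp2:3
Op 3: read(P1, v0) -> 49. No state change.
Op 4: write(P0, v0, 188). refcount(pp0)=3>1 -> COPY to pp3. 4 ppages; refcounts: pp0:2 pp1:3 pp2:3 pp3:1
Op 5: read(P2, v1) -> 23. No state change.
P0: v1 -> pp1 = 23
P1: v1 -> pp1 = 23
P2: v1 -> pp1 = 23

Answer: 23 23 23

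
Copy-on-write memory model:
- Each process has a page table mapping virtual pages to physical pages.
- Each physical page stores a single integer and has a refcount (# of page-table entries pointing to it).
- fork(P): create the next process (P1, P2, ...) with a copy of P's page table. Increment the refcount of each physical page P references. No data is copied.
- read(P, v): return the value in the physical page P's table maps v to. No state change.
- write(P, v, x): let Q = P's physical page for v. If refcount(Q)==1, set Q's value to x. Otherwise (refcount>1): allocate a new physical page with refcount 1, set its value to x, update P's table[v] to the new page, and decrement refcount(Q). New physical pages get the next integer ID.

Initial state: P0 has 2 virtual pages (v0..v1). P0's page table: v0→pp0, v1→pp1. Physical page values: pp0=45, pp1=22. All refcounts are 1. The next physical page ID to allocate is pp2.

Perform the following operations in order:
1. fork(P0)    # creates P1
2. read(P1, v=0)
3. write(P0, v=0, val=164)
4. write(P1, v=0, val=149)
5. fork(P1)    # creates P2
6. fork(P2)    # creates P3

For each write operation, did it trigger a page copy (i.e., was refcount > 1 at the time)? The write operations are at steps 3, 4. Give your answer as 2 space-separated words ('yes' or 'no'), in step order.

Op 1: fork(P0) -> P1. 2 ppages; refcounts: pp0:2 pp1:2
Op 2: read(P1, v0) -> 45. No state change.
Op 3: write(P0, v0, 164). refcount(pp0)=2>1 -> COPY to pp2. 3 ppages; refcounts: pp0:1 pp1:2 pp2:1
Op 4: write(P1, v0, 149). refcount(pp0)=1 -> write in place. 3 ppages; refcounts: pp0:1 pp1:2 pp2:1
Op 5: fork(P1) -> P2. 3 ppages; refcounts: pp0:2 pp1:3 pp2:1
Op 6: fork(P2) -> P3. 3 ppages; refcounts: pp0:3 pp1:4 pp2:1

yes no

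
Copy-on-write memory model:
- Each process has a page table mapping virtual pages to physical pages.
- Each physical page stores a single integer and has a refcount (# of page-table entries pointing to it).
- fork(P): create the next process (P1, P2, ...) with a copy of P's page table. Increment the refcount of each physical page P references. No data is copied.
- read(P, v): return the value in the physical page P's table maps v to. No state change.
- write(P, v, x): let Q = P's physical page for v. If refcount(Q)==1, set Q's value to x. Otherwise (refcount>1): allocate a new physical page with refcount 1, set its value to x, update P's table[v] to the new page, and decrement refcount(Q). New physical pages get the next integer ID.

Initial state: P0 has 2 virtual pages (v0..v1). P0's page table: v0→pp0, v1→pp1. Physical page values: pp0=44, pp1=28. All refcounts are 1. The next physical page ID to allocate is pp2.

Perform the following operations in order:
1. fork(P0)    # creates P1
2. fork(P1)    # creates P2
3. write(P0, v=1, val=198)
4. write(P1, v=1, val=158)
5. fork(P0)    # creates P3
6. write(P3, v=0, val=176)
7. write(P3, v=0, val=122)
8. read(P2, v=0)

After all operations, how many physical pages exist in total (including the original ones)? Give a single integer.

Op 1: fork(P0) -> P1. 2 ppages; refcounts: pp0:2 pp1:2
Op 2: fork(P1) -> P2. 2 ppages; refcounts: pp0:3 pp1:3
Op 3: write(P0, v1, 198). refcount(pp1)=3>1 -> COPY to pp2. 3 ppages; refcounts: pp0:3 pp1:2 pp2:1
Op 4: write(P1, v1, 158). refcount(pp1)=2>1 -> COPY to pp3. 4 ppages; refcounts: pp0:3 pp1:1 pp2:1 pp3:1
Op 5: fork(P0) -> P3. 4 ppages; refcounts: pp0:4 pp1:1 pp2:2 pp3:1
Op 6: write(P3, v0, 176). refcount(pp0)=4>1 -> COPY to pp4. 5 ppages; refcounts: pp0:3 pp1:1 pp2:2 pp3:1 pp4:1
Op 7: write(P3, v0, 122). refcount(pp4)=1 -> write in place. 5 ppages; refcounts: pp0:3 pp1:1 pp2:2 pp3:1 pp4:1
Op 8: read(P2, v0) -> 44. No state change.

Answer: 5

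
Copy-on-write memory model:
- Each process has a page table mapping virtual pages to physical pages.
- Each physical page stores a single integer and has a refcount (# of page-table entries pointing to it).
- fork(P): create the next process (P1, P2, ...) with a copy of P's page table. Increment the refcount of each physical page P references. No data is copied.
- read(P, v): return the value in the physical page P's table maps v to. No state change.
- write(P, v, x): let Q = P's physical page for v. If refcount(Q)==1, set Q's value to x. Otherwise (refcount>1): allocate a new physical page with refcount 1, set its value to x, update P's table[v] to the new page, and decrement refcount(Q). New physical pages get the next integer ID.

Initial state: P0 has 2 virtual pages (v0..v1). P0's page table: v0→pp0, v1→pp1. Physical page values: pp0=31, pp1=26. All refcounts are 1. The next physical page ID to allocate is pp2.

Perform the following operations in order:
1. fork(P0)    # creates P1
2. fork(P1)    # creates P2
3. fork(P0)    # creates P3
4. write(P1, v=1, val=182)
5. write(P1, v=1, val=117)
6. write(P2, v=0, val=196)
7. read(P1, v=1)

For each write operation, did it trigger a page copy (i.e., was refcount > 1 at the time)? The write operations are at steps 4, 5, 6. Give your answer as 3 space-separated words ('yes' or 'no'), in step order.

Op 1: fork(P0) -> P1. 2 ppages; refcounts: pp0:2 pp1:2
Op 2: fork(P1) -> P2. 2 ppages; refcounts: pp0:3 pp1:3
Op 3: fork(P0) -> P3. 2 ppages; refcounts: pp0:4 pp1:4
Op 4: write(P1, v1, 182). refcount(pp1)=4>1 -> COPY to pp2. 3 ppages; refcounts: pp0:4 pp1:3 pp2:1
Op 5: write(P1, v1, 117). refcount(pp2)=1 -> write in place. 3 ppages; refcounts: pp0:4 pp1:3 pp2:1
Op 6: write(P2, v0, 196). refcount(pp0)=4>1 -> COPY to pp3. 4 ppages; refcounts: pp0:3 pp1:3 pp2:1 pp3:1
Op 7: read(P1, v1) -> 117. No state change.

yes no yes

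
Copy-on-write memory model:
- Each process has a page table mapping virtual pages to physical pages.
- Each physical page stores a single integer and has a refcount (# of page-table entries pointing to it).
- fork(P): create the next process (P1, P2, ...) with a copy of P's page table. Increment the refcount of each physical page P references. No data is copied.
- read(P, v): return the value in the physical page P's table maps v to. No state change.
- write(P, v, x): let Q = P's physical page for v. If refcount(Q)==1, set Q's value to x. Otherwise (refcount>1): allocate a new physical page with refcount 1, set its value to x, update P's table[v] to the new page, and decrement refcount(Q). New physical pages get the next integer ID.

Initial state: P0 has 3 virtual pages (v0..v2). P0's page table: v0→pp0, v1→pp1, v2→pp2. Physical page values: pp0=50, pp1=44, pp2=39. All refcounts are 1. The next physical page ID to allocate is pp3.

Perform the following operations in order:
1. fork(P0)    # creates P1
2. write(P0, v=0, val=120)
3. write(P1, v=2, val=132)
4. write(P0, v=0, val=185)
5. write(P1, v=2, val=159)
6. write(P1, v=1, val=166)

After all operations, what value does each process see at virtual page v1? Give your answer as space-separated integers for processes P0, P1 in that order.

Answer: 44 166

Derivation:
Op 1: fork(P0) -> P1. 3 ppages; refcounts: pp0:2 pp1:2 pp2:2
Op 2: write(P0, v0, 120). refcount(pp0)=2>1 -> COPY to pp3. 4 ppages; refcounts: pp0:1 pp1:2 pp2:2 pp3:1
Op 3: write(P1, v2, 132). refcount(pp2)=2>1 -> COPY to pp4. 5 ppages; refcounts: pp0:1 pp1:2 pp2:1 pp3:1 pp4:1
Op 4: write(P0, v0, 185). refcount(pp3)=1 -> write in place. 5 ppages; refcounts: pp0:1 pp1:2 pp2:1 pp3:1 pp4:1
Op 5: write(P1, v2, 159). refcount(pp4)=1 -> write in place. 5 ppages; refcounts: pp0:1 pp1:2 pp2:1 pp3:1 pp4:1
Op 6: write(P1, v1, 166). refcount(pp1)=2>1 -> COPY to pp5. 6 ppages; refcounts: pp0:1 pp1:1 pp2:1 pp3:1 pp4:1 pp5:1
P0: v1 -> pp1 = 44
P1: v1 -> pp5 = 166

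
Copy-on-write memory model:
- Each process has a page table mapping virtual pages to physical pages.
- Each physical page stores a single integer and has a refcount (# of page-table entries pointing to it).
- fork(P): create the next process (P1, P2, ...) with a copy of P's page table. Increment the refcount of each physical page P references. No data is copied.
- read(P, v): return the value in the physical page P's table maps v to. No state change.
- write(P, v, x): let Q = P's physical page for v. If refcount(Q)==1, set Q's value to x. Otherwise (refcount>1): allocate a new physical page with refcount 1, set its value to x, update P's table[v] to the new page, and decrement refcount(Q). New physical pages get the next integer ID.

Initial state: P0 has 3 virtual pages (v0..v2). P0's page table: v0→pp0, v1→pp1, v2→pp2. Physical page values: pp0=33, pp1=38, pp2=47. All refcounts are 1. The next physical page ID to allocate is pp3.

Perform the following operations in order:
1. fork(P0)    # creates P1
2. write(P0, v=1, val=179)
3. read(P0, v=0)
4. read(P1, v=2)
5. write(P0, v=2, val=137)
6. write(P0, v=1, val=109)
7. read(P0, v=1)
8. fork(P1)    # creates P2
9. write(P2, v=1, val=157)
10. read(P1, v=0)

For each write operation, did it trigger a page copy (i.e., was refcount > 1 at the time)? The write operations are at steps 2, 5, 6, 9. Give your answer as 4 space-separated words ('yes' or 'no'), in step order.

Op 1: fork(P0) -> P1. 3 ppages; refcounts: pp0:2 pp1:2 pp2:2
Op 2: write(P0, v1, 179). refcount(pp1)=2>1 -> COPY to pp3. 4 ppages; refcounts: pp0:2 pp1:1 pp2:2 pp3:1
Op 3: read(P0, v0) -> 33. No state change.
Op 4: read(P1, v2) -> 47. No state change.
Op 5: write(P0, v2, 137). refcount(pp2)=2>1 -> COPY to pp4. 5 ppages; refcounts: pp0:2 pp1:1 pp2:1 pp3:1 pp4:1
Op 6: write(P0, v1, 109). refcount(pp3)=1 -> write in place. 5 ppages; refcounts: pp0:2 pp1:1 pp2:1 pp3:1 pp4:1
Op 7: read(P0, v1) -> 109. No state change.
Op 8: fork(P1) -> P2. 5 ppages; refcounts: pp0:3 pp1:2 pp2:2 pp3:1 pp4:1
Op 9: write(P2, v1, 157). refcount(pp1)=2>1 -> COPY to pp5. 6 ppages; refcounts: pp0:3 pp1:1 pp2:2 pp3:1 pp4:1 pp5:1
Op 10: read(P1, v0) -> 33. No state change.

yes yes no yes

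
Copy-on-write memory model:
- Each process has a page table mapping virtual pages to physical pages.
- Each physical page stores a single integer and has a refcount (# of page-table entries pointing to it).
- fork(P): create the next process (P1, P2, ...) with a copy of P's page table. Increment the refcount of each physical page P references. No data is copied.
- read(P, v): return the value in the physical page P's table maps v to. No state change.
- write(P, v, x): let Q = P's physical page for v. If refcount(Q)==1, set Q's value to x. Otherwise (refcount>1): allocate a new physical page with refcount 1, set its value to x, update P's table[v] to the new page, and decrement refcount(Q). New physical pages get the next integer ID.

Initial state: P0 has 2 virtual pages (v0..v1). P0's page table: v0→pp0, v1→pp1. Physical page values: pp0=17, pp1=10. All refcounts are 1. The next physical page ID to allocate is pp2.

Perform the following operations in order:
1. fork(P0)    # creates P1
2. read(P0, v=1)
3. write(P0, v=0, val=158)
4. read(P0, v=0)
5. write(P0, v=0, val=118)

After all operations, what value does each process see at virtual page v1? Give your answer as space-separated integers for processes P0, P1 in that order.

Op 1: fork(P0) -> P1. 2 ppages; refcounts: pp0:2 pp1:2
Op 2: read(P0, v1) -> 10. No state change.
Op 3: write(P0, v0, 158). refcount(pp0)=2>1 -> COPY to pp2. 3 ppages; refcounts: pp0:1 pp1:2 pp2:1
Op 4: read(P0, v0) -> 158. No state change.
Op 5: write(P0, v0, 118). refcount(pp2)=1 -> write in place. 3 ppages; refcounts: pp0:1 pp1:2 pp2:1
P0: v1 -> pp1 = 10
P1: v1 -> pp1 = 10

Answer: 10 10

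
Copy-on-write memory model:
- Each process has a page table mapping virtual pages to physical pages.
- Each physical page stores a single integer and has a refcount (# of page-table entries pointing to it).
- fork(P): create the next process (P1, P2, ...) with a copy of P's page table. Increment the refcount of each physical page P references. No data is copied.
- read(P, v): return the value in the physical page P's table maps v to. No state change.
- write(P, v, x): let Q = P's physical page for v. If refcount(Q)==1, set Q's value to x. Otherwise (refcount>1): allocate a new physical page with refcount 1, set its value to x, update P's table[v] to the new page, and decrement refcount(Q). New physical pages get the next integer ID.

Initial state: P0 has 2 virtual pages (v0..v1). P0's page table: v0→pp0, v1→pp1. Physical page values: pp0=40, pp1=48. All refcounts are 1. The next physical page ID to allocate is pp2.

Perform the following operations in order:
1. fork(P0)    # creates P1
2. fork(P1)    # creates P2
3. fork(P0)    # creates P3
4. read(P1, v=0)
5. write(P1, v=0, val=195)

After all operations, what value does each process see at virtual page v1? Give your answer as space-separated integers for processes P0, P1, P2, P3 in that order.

Op 1: fork(P0) -> P1. 2 ppages; refcounts: pp0:2 pp1:2
Op 2: fork(P1) -> P2. 2 ppages; refcounts: pp0:3 pp1:3
Op 3: fork(P0) -> P3. 2 ppages; refcounts: pp0:4 pp1:4
Op 4: read(P1, v0) -> 40. No state change.
Op 5: write(P1, v0, 195). refcount(pp0)=4>1 -> COPY to pp2. 3 ppages; refcounts: pp0:3 pp1:4 pp2:1
P0: v1 -> pp1 = 48
P1: v1 -> pp1 = 48
P2: v1 -> pp1 = 48
P3: v1 -> pp1 = 48

Answer: 48 48 48 48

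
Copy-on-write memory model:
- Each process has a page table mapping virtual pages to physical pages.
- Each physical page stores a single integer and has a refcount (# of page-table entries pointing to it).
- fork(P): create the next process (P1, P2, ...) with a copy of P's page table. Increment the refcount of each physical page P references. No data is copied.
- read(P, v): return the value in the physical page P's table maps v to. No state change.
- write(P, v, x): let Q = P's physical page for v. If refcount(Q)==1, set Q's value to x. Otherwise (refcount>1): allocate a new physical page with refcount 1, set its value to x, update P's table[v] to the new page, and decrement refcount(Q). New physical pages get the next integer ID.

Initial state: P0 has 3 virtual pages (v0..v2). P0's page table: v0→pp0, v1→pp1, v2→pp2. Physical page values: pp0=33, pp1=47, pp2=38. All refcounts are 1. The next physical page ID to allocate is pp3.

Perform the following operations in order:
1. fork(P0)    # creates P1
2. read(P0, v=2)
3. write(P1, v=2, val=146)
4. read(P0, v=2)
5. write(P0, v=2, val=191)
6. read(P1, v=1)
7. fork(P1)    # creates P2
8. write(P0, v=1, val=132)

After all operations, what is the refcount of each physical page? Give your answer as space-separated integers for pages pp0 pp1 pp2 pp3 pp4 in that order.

Op 1: fork(P0) -> P1. 3 ppages; refcounts: pp0:2 pp1:2 pp2:2
Op 2: read(P0, v2) -> 38. No state change.
Op 3: write(P1, v2, 146). refcount(pp2)=2>1 -> COPY to pp3. 4 ppages; refcounts: pp0:2 pp1:2 pp2:1 pp3:1
Op 4: read(P0, v2) -> 38. No state change.
Op 5: write(P0, v2, 191). refcount(pp2)=1 -> write in place. 4 ppages; refcounts: pp0:2 pp1:2 pp2:1 pp3:1
Op 6: read(P1, v1) -> 47. No state change.
Op 7: fork(P1) -> P2. 4 ppages; refcounts: pp0:3 pp1:3 pp2:1 pp3:2
Op 8: write(P0, v1, 132). refcount(pp1)=3>1 -> COPY to pp4. 5 ppages; refcounts: pp0:3 pp1:2 pp2:1 pp3:2 pp4:1

Answer: 3 2 1 2 1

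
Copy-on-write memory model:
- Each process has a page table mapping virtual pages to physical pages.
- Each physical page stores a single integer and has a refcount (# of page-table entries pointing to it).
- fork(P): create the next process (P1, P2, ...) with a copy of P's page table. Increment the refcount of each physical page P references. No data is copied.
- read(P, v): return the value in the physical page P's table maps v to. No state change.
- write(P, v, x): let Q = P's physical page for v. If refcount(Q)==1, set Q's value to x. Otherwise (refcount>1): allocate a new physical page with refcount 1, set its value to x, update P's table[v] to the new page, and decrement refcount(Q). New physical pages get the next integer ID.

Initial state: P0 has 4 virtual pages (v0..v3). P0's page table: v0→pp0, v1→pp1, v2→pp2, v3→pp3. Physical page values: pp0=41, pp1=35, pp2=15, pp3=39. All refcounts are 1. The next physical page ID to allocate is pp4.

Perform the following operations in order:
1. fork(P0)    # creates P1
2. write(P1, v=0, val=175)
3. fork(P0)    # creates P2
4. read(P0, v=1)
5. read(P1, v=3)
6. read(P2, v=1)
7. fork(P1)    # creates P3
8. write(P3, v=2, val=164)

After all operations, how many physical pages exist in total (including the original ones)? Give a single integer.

Op 1: fork(P0) -> P1. 4 ppages; refcounts: pp0:2 pp1:2 pp2:2 pp3:2
Op 2: write(P1, v0, 175). refcount(pp0)=2>1 -> COPY to pp4. 5 ppages; refcounts: pp0:1 pp1:2 pp2:2 pp3:2 pp4:1
Op 3: fork(P0) -> P2. 5 ppages; refcounts: pp0:2 pp1:3 pp2:3 pp3:3 pp4:1
Op 4: read(P0, v1) -> 35. No state change.
Op 5: read(P1, v3) -> 39. No state change.
Op 6: read(P2, v1) -> 35. No state change.
Op 7: fork(P1) -> P3. 5 ppages; refcounts: pp0:2 pp1:4 pp2:4 pp3:4 pp4:2
Op 8: write(P3, v2, 164). refcount(pp2)=4>1 -> COPY to pp5. 6 ppages; refcounts: pp0:2 pp1:4 pp2:3 pp3:4 pp4:2 pp5:1

Answer: 6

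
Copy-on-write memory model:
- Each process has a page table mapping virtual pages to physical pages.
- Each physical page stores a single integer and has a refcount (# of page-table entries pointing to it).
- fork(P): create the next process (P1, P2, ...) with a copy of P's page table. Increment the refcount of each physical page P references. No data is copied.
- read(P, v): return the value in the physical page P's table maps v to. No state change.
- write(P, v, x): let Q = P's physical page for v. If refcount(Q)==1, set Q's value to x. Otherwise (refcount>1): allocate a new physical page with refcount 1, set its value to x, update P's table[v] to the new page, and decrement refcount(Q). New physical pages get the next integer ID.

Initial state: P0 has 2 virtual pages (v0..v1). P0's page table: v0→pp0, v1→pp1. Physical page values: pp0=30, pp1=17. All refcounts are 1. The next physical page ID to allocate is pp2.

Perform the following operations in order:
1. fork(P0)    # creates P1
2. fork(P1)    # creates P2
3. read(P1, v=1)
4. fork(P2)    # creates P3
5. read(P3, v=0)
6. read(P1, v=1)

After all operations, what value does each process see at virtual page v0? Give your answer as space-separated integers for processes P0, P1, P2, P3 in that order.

Op 1: fork(P0) -> P1. 2 ppages; refcounts: pp0:2 pp1:2
Op 2: fork(P1) -> P2. 2 ppages; refcounts: pp0:3 pp1:3
Op 3: read(P1, v1) -> 17. No state change.
Op 4: fork(P2) -> P3. 2 ppages; refcounts: pp0:4 pp1:4
Op 5: read(P3, v0) -> 30. No state change.
Op 6: read(P1, v1) -> 17. No state change.
P0: v0 -> pp0 = 30
P1: v0 -> pp0 = 30
P2: v0 -> pp0 = 30
P3: v0 -> pp0 = 30

Answer: 30 30 30 30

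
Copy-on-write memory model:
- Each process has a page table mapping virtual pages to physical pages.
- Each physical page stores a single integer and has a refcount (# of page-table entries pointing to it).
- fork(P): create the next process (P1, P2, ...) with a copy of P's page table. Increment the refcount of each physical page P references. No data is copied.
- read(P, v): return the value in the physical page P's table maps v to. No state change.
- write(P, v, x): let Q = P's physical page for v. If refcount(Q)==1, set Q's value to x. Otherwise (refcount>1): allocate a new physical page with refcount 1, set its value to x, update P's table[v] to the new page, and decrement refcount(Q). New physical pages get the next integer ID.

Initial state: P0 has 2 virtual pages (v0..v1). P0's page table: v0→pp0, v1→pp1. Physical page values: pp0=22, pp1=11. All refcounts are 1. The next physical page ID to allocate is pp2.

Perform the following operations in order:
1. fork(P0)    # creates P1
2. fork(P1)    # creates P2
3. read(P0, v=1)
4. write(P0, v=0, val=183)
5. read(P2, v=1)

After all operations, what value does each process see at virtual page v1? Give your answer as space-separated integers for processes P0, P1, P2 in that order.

Op 1: fork(P0) -> P1. 2 ppages; refcounts: pp0:2 pp1:2
Op 2: fork(P1) -> P2. 2 ppages; refcounts: pp0:3 pp1:3
Op 3: read(P0, v1) -> 11. No state change.
Op 4: write(P0, v0, 183). refcount(pp0)=3>1 -> COPY to pp2. 3 ppages; refcounts: pp0:2 pp1:3 pp2:1
Op 5: read(P2, v1) -> 11. No state change.
P0: v1 -> pp1 = 11
P1: v1 -> pp1 = 11
P2: v1 -> pp1 = 11

Answer: 11 11 11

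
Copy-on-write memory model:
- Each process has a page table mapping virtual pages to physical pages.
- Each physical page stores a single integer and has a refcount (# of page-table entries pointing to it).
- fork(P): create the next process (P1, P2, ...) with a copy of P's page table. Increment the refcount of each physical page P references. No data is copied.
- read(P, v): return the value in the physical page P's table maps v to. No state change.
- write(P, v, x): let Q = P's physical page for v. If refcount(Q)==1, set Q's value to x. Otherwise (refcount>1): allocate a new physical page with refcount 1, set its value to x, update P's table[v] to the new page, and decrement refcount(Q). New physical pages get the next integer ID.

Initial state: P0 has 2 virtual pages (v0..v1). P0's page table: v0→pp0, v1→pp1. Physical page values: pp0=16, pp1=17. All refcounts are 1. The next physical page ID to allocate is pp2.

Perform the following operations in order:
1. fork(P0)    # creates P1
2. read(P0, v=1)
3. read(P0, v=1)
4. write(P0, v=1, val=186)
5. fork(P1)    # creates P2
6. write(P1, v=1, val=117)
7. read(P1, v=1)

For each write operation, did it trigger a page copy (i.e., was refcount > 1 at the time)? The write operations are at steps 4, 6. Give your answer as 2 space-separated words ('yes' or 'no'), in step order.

Op 1: fork(P0) -> P1. 2 ppages; refcounts: pp0:2 pp1:2
Op 2: read(P0, v1) -> 17. No state change.
Op 3: read(P0, v1) -> 17. No state change.
Op 4: write(P0, v1, 186). refcount(pp1)=2>1 -> COPY to pp2. 3 ppages; refcounts: pp0:2 pp1:1 pp2:1
Op 5: fork(P1) -> P2. 3 ppages; refcounts: pp0:3 pp1:2 pp2:1
Op 6: write(P1, v1, 117). refcount(pp1)=2>1 -> COPY to pp3. 4 ppages; refcounts: pp0:3 pp1:1 pp2:1 pp3:1
Op 7: read(P1, v1) -> 117. No state change.

yes yes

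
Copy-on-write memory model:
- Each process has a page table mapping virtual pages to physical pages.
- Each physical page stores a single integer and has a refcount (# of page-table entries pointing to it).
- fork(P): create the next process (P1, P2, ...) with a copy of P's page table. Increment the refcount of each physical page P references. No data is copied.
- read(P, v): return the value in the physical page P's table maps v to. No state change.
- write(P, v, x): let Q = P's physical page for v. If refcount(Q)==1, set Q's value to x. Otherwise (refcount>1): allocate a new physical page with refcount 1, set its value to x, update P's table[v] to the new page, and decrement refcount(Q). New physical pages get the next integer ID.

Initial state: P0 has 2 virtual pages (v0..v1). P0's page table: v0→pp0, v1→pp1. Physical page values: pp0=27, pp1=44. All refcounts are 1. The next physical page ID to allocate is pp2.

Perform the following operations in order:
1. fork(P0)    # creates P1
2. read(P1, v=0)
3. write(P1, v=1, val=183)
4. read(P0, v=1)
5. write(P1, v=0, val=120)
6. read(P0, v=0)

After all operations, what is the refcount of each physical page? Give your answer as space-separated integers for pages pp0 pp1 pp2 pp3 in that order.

Answer: 1 1 1 1

Derivation:
Op 1: fork(P0) -> P1. 2 ppages; refcounts: pp0:2 pp1:2
Op 2: read(P1, v0) -> 27. No state change.
Op 3: write(P1, v1, 183). refcount(pp1)=2>1 -> COPY to pp2. 3 ppages; refcounts: pp0:2 pp1:1 pp2:1
Op 4: read(P0, v1) -> 44. No state change.
Op 5: write(P1, v0, 120). refcount(pp0)=2>1 -> COPY to pp3. 4 ppages; refcounts: pp0:1 pp1:1 pp2:1 pp3:1
Op 6: read(P0, v0) -> 27. No state change.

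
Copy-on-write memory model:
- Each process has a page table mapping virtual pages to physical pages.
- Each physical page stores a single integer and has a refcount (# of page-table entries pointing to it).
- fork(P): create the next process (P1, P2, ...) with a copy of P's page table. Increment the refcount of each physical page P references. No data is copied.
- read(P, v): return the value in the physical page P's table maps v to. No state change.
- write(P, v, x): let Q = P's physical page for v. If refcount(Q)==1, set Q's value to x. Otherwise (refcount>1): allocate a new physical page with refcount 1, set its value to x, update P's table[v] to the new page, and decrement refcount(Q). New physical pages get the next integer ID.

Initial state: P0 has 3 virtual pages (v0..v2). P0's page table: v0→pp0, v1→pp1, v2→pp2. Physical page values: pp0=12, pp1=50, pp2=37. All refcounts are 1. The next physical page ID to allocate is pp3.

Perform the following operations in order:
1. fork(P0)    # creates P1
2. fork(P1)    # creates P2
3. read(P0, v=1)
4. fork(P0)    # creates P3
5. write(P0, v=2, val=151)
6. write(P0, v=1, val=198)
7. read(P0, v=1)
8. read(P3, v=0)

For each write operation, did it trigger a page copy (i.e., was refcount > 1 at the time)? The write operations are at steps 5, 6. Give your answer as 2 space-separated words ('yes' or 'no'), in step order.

Op 1: fork(P0) -> P1. 3 ppages; refcounts: pp0:2 pp1:2 pp2:2
Op 2: fork(P1) -> P2. 3 ppages; refcounts: pp0:3 pp1:3 pp2:3
Op 3: read(P0, v1) -> 50. No state change.
Op 4: fork(P0) -> P3. 3 ppages; refcounts: pp0:4 pp1:4 pp2:4
Op 5: write(P0, v2, 151). refcount(pp2)=4>1 -> COPY to pp3. 4 ppages; refcounts: pp0:4 pp1:4 pp2:3 pp3:1
Op 6: write(P0, v1, 198). refcount(pp1)=4>1 -> COPY to pp4. 5 ppages; refcounts: pp0:4 pp1:3 pp2:3 pp3:1 pp4:1
Op 7: read(P0, v1) -> 198. No state change.
Op 8: read(P3, v0) -> 12. No state change.

yes yes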